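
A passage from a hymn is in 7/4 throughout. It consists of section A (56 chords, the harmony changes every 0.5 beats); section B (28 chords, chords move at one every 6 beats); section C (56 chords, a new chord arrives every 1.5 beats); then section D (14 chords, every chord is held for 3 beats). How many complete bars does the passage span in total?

46 bars

A: 56 × 0.5 = 28 beats = 4 bars.
B: 28 × 6 = 168 beats = 24 bars.
C: 56 × 1.5 = 84 beats = 12 bars.
D: 14 × 3 = 42 beats = 6 bars.
Total: 4 + 24 + 12 + 6 = 46 bars.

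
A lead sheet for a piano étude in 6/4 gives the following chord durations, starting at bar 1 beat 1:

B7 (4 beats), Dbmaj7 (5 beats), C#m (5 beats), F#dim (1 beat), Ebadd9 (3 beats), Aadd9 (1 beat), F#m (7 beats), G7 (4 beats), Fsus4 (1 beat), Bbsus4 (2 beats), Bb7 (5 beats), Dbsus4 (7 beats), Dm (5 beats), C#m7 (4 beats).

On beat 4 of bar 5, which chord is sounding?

Beat 4 of bar 5 is beat (5−1)×6 + 4 = 28 overall.
Running totals: B7 ends at 4, Dbmaj7 ends at 9, C#m ends at 14, F#dim ends at 15, Ebadd9 ends at 18, Aadd9 ends at 19, F#m ends at 26, G7 ends at 30.
Beat 28 falls within G7.

G7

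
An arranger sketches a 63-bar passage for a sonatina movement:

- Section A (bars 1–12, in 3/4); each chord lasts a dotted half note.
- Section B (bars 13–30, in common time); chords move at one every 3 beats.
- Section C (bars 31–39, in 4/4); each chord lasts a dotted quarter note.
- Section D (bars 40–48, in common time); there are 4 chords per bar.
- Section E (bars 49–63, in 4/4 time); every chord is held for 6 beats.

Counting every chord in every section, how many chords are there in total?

106 chords

A: 12 bars × 3 beats = 36 beats; 3 beats/chord → 12 chords.
B: 18 bars × 4 beats = 72 beats; 3 beats/chord → 24 chords.
C: 9 bars × 4 beats = 36 beats; 1.5 beats/chord → 24 chords.
D: 9 bars × 4 beats = 36 beats; 1 beat/chord → 36 chords.
E: 15 bars × 4 beats = 60 beats; 6 beats/chord → 10 chords.
Total: 12 + 24 + 24 + 36 + 10 = 106.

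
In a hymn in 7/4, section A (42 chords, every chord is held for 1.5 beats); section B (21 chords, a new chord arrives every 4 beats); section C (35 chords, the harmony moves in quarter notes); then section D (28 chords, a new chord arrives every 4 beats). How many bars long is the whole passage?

42 bars

A: 42 × 1.5 = 63 beats = 9 bars.
B: 21 × 4 = 84 beats = 12 bars.
C: 35 × 1 = 35 beats = 5 bars.
D: 28 × 4 = 112 beats = 16 bars.
Total: 9 + 12 + 5 + 16 = 42 bars.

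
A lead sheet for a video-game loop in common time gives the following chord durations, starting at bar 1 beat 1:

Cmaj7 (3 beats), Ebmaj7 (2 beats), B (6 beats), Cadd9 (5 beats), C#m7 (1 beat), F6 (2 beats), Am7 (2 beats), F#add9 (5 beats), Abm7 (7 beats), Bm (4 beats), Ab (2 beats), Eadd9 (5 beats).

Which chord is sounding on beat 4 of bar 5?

Beat 4 of bar 5 is beat (5−1)×4 + 4 = 20 overall.
Running totals: Cmaj7 ends at 3, Ebmaj7 ends at 5, B ends at 11, Cadd9 ends at 16, C#m7 ends at 17, F6 ends at 19, Am7 ends at 21.
Beat 20 falls within Am7.

Am7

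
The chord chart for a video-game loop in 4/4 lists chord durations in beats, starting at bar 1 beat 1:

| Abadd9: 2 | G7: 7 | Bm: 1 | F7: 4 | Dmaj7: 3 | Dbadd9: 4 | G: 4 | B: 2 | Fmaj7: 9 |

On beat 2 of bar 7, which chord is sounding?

Beat 2 of bar 7 is beat (7−1)×4 + 2 = 26 overall.
Running totals: Abadd9 ends at 2, G7 ends at 9, Bm ends at 10, F7 ends at 14, Dmaj7 ends at 17, Dbadd9 ends at 21, G ends at 25, B ends at 27.
Beat 26 falls within B.

B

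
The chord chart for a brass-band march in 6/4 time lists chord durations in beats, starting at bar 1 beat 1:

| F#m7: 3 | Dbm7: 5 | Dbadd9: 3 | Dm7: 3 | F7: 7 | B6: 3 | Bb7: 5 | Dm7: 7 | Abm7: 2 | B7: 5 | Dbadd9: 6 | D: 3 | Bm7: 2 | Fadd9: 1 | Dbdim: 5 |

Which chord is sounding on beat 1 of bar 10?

Beat 1 of bar 10 is beat (10−1)×6 + 1 = 55 overall.
Running totals: F#m7 ends at 3, Dbm7 ends at 8, Dbadd9 ends at 11, Dm7 ends at 14, F7 ends at 21, B6 ends at 24, Bb7 ends at 29, Dm7 ends at 36, Abm7 ends at 38, B7 ends at 43, Dbadd9 ends at 49, D ends at 52, Bm7 ends at 54, Fadd9 ends at 55.
Beat 55 falls within Fadd9.

Fadd9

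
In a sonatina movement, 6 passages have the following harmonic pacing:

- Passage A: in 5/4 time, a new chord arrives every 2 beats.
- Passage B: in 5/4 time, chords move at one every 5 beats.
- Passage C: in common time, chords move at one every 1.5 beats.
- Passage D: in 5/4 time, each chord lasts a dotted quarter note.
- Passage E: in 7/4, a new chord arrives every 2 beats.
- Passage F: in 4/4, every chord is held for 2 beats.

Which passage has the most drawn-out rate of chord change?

A: 5/2 = 2.5 chords/bar.
B: 5/5 = 1 chord/bar.
C: 4/1.5 = 8/3 chords/bar.
D: 5/1.5 = 10/3 chords/bar.
E: 7/2 = 3.5 chords/bar.
F: 4/2 = 2 chords/bar.
Slowest is B at 1 chords/bar.

Passage B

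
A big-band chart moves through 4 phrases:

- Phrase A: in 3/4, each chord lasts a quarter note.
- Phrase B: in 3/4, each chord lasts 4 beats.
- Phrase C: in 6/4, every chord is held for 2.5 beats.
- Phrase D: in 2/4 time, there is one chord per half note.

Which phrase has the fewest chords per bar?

A: 3 beats/bar ÷ 1 beat/chord = 3 chords/bar.
B: 3 beats/bar ÷ 4 beats/chord = 0.75 chords/bar.
C: 6 beats/bar ÷ 2.5 beats/chord = 2.4 chords/bar.
D: 2 beats/bar ÷ 2 beats/chord = 1 chord/bar.
Slowest is B at 0.75 chords/bar.

Phrase B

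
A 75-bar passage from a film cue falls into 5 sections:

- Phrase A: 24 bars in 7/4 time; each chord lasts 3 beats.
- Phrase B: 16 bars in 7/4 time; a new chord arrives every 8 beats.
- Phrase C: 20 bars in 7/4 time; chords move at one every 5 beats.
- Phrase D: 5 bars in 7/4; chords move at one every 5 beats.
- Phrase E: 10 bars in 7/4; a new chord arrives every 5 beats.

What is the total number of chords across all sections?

119 chords

A: 24·7 = 168 beats, 168/3 = 56 chords.
B: 16·7 = 112 beats, 112/8 = 14 chords.
C: 20·7 = 140 beats, 140/5 = 28 chords.
D: 5·7 = 35 beats, 35/5 = 7 chords.
E: 10·7 = 70 beats, 70/5 = 14 chords.
Total: 56 + 14 + 28 + 7 + 14 = 119.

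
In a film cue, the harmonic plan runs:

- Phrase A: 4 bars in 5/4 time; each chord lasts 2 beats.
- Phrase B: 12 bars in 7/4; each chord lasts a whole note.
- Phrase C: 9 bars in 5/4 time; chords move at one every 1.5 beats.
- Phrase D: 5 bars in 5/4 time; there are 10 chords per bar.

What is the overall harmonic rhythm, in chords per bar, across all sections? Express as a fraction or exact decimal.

A: 4 × 5 = 20 beats ÷ 2 = 10 chords.
B: 12 × 7 = 84 beats ÷ 4 = 21 chords.
C: 9 × 5 = 45 beats ÷ 1.5 = 30 chords.
D: 5 × 5 = 25 beats ÷ 0.5 = 50 chords.
Overall: 111 chords over 30 bars → 111/30 = 3.7 chords per bar.

3.7 chords per bar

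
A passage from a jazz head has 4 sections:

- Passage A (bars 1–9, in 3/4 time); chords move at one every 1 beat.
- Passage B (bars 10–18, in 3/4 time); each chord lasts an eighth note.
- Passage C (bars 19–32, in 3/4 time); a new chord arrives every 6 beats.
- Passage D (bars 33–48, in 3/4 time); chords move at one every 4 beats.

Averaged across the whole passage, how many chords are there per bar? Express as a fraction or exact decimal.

A: 9 bars of 3 beats is 27 beats; at 1 beat each that's 27 chords.
B: 9 bars of 3 beats is 27 beats; at 0.5 beats each that's 54 chords.
C: 14 bars of 3 beats is 42 beats; at 6 beats each that's 7 chords.
D: 16 bars of 3 beats is 48 beats; at 4 beats each that's 12 chords.
Overall: 100 chords over 48 bars → 100/48 = 25/12 chords per bar.

25/12 chords per bar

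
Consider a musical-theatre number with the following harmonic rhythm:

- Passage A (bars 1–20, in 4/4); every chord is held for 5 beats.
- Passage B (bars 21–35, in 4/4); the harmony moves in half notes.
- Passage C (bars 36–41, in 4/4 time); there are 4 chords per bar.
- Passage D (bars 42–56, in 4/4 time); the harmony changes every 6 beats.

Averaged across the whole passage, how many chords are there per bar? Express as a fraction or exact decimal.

10/7 chords per bar

A: 20 × 4 = 80 beats ÷ 5 = 16 chords.
B: 15 × 4 = 60 beats ÷ 2 = 30 chords.
C: 6 × 4 = 24 beats ÷ 1 = 24 chords.
D: 15 × 4 = 60 beats ÷ 6 = 10 chords.
Overall: 80 chords over 56 bars → 80/56 = 10/7 chords per bar.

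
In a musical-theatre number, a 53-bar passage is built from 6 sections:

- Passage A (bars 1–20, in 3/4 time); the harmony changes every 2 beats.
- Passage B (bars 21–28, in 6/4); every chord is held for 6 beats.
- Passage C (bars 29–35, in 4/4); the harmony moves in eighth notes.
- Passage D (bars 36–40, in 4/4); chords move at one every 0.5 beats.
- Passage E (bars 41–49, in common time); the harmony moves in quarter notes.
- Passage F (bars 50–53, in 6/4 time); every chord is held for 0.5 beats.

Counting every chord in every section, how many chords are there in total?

A: 20 bars × 3 beats = 60 beats; 2 beats/chord → 30 chords.
B: 8 bars × 6 beats = 48 beats; 6 beats/chord → 8 chords.
C: 7 bars × 4 beats = 28 beats; 0.5 beats/chord → 56 chords.
D: 5 bars × 4 beats = 20 beats; 0.5 beats/chord → 40 chords.
E: 9 bars × 4 beats = 36 beats; 1 beat/chord → 36 chords.
F: 4 bars × 6 beats = 24 beats; 0.5 beats/chord → 48 chords.
Total: 30 + 8 + 56 + 40 + 36 + 48 = 218.

218 chords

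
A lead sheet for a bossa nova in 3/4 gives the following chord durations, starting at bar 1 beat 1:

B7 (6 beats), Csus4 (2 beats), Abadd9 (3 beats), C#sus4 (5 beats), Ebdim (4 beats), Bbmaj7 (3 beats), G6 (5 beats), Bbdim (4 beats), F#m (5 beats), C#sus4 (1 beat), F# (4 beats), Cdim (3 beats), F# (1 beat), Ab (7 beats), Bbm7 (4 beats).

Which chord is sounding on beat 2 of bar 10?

Bbdim

Beat 2 of bar 10 is beat (10−1)×3 + 2 = 29 overall.
Running totals: B7 ends at 6, Csus4 ends at 8, Abadd9 ends at 11, C#sus4 ends at 16, Ebdim ends at 20, Bbmaj7 ends at 23, G6 ends at 28, Bbdim ends at 32.
Beat 29 falls within Bbdim.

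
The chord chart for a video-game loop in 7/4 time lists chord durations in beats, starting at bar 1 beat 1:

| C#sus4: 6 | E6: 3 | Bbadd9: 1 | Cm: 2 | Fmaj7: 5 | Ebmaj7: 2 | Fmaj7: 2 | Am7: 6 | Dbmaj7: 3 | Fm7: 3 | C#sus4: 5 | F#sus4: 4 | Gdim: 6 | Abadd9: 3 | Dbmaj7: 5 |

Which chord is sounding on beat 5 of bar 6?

Beat 5 of bar 6 is beat (6−1)×7 + 5 = 40 overall.
Running totals: C#sus4 ends at 6, E6 ends at 9, Bbadd9 ends at 10, Cm ends at 12, Fmaj7 ends at 17, Ebmaj7 ends at 19, Fmaj7 ends at 21, Am7 ends at 27, Dbmaj7 ends at 30, Fm7 ends at 33, C#sus4 ends at 38, F#sus4 ends at 42.
Beat 40 falls within F#sus4.

F#sus4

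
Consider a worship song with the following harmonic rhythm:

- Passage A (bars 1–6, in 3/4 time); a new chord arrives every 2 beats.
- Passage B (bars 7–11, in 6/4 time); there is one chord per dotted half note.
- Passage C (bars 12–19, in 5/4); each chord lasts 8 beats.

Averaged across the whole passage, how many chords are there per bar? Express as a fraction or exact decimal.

24/19 chords per bar

A: 6 × 3 = 18 beats ÷ 2 = 9 chords.
B: 5 × 6 = 30 beats ÷ 3 = 10 chords.
C: 8 × 5 = 40 beats ÷ 8 = 5 chords.
Overall: 24 chords over 19 bars → 24/19 = 24/19 chords per bar.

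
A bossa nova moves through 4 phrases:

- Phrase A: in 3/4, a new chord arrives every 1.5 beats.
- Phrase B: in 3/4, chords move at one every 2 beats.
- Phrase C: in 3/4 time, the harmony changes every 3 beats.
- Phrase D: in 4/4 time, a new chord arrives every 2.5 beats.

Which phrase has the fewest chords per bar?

A: 3 beats/bar ÷ 1.5 beats/chord = 2 chords/bar.
B: 3 beats/bar ÷ 2 beats/chord = 1.5 chords/bar.
C: 3 beats/bar ÷ 3 beats/chord = 1 chord/bar.
D: 4 beats/bar ÷ 2.5 beats/chord = 1.6 chords/bar.
Slowest is C at 1 chords/bar.

Phrase C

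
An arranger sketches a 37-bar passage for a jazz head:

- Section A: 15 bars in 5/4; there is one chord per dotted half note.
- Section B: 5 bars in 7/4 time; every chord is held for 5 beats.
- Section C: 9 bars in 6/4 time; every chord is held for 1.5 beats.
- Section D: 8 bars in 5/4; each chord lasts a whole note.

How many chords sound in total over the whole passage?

A: 15 bars × 5 beats = 75 beats; 3 beats/chord → 25 chords.
B: 5 bars × 7 beats = 35 beats; 5 beats/chord → 7 chords.
C: 9 bars × 6 beats = 54 beats; 1.5 beats/chord → 36 chords.
D: 8 bars × 5 beats = 40 beats; 4 beats/chord → 10 chords.
Total: 25 + 7 + 36 + 10 = 78.

78 chords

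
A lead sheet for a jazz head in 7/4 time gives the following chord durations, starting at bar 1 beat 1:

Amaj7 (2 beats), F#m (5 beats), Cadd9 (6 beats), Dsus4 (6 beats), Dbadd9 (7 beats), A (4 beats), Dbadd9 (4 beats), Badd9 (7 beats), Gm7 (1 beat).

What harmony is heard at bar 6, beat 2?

Beat 2 of bar 6 is beat (6−1)×7 + 2 = 37 overall.
Running totals: Amaj7 ends at 2, F#m ends at 7, Cadd9 ends at 13, Dsus4 ends at 19, Dbadd9 ends at 26, A ends at 30, Dbadd9 ends at 34, Badd9 ends at 41.
Beat 37 falls within Badd9.

Badd9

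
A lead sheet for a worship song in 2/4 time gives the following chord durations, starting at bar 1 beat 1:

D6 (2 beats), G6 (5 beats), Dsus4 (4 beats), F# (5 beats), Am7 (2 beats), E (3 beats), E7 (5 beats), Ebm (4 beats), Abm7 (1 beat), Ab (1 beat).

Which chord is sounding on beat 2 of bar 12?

Beat 2 of bar 12 is beat (12−1)×2 + 2 = 24 overall.
Running totals: D6 ends at 2, G6 ends at 7, Dsus4 ends at 11, F# ends at 16, Am7 ends at 18, E ends at 21, E7 ends at 26.
Beat 24 falls within E7.

E7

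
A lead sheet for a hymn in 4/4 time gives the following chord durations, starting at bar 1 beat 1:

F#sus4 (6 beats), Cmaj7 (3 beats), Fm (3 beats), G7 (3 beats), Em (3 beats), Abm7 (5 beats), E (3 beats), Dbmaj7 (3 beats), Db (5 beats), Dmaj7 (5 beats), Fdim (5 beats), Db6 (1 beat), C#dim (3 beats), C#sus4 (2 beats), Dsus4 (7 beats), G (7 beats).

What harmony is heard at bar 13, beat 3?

Beat 3 of bar 13 is beat (13−1)×4 + 3 = 51 overall.
Running totals: F#sus4 ends at 6, Cmaj7 ends at 9, Fm ends at 12, G7 ends at 15, Em ends at 18, Abm7 ends at 23, E ends at 26, Dbmaj7 ends at 29, Db ends at 34, Dmaj7 ends at 39, Fdim ends at 44, Db6 ends at 45, C#dim ends at 48, C#sus4 ends at 50, Dsus4 ends at 57.
Beat 51 falls within Dsus4.

Dsus4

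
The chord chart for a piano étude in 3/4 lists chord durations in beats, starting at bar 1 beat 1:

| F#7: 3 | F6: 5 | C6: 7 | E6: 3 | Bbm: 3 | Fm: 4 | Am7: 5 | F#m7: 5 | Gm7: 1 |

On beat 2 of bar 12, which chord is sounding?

F#m7

Beat 2 of bar 12 is beat (12−1)×3 + 2 = 35 overall.
Running totals: F#7 ends at 3, F6 ends at 8, C6 ends at 15, E6 ends at 18, Bbm ends at 21, Fm ends at 25, Am7 ends at 30, F#m7 ends at 35.
Beat 35 falls within F#m7.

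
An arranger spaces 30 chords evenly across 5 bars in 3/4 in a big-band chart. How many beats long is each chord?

0.5 beats

5 bars × 3 beats/bar = 15 beats total.
15 beats ÷ 30 chords = 0.5 beats per chord.
(That is an eighth note.)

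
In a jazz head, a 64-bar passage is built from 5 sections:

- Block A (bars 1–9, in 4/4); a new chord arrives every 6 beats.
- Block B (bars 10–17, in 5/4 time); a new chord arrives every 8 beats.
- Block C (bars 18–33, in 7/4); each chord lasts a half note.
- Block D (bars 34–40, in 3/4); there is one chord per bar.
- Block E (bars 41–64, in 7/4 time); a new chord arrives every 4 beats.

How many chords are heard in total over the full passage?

116 chords

A: 9·4 = 36 beats, 36/6 = 6 chords.
B: 8·5 = 40 beats, 40/8 = 5 chords.
C: 16·7 = 112 beats, 112/2 = 56 chords.
D: 7·3 = 21 beats, 21/3 = 7 chords.
E: 24·7 = 168 beats, 168/4 = 42 chords.
Total: 6 + 5 + 56 + 7 + 42 = 116.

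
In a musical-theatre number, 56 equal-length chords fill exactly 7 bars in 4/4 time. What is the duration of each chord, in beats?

7 bars × 4 beats/bar = 28 beats total.
28 beats ÷ 56 chords = 0.5 beats per chord.
(That is an eighth note.)

0.5 beats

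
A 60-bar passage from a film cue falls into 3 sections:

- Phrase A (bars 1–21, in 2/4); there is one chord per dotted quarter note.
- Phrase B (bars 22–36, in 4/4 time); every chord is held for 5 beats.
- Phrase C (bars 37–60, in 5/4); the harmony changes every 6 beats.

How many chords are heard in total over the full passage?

60 chords

A: 21·2 = 42 beats, 42/1.5 = 28 chords.
B: 15·4 = 60 beats, 60/5 = 12 chords.
C: 24·5 = 120 beats, 120/6 = 20 chords.
Total: 28 + 12 + 20 = 60.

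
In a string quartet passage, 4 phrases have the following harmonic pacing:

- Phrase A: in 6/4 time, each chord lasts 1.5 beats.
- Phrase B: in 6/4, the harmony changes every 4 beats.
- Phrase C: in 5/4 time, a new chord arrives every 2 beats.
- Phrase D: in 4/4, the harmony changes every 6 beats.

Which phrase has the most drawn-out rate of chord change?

Phrase D

A: 6 beats/bar ÷ 1.5 beats/chord = 4 chords/bar.
B: 6 beats/bar ÷ 4 beats/chord = 1.5 chords/bar.
C: 5 beats/bar ÷ 2 beats/chord = 2.5 chords/bar.
D: 4 beats/bar ÷ 6 beats/chord = 2/3 chords/bar.
Slowest is D at 2/3 chords/bar.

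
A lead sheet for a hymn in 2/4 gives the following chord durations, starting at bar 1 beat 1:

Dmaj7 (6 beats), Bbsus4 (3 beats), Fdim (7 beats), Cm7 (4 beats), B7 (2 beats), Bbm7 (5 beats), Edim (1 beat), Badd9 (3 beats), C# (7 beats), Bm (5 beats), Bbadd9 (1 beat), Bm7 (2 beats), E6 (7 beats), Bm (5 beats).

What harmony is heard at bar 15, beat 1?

Badd9

Beat 1 of bar 15 is beat (15−1)×2 + 1 = 29 overall.
Running totals: Dmaj7 ends at 6, Bbsus4 ends at 9, Fdim ends at 16, Cm7 ends at 20, B7 ends at 22, Bbm7 ends at 27, Edim ends at 28, Badd9 ends at 31.
Beat 29 falls within Badd9.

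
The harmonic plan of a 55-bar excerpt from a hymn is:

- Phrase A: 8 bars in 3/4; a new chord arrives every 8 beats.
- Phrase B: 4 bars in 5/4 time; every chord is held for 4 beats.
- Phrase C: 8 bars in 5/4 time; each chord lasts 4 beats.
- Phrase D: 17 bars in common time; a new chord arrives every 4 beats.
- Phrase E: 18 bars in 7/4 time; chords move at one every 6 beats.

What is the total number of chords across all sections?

A: 8·3 = 24 beats, 24/8 = 3 chords.
B: 4·5 = 20 beats, 20/4 = 5 chords.
C: 8·5 = 40 beats, 40/4 = 10 chords.
D: 17·4 = 68 beats, 68/4 = 17 chords.
E: 18·7 = 126 beats, 126/6 = 21 chords.
Total: 3 + 5 + 10 + 17 + 21 = 56.

56 chords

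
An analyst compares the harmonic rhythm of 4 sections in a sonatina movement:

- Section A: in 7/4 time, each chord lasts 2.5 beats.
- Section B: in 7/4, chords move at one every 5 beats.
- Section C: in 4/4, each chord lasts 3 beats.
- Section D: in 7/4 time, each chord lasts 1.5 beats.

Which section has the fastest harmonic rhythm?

Section D

A: 7 beats/bar ÷ 2.5 beats/chord = 2.8 chords/bar.
B: 7 beats/bar ÷ 5 beats/chord = 1.4 chords/bar.
C: 4 beats/bar ÷ 3 beats/chord = 4/3 chords/bar.
D: 7 beats/bar ÷ 1.5 beats/chord = 14/3 chords/bar.
Fastest is D at 14/3 chords/bar.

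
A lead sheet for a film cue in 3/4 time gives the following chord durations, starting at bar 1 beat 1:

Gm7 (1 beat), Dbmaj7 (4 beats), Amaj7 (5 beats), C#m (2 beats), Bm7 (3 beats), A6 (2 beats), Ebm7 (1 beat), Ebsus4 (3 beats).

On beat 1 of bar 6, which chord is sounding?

Beat 1 of bar 6 is beat (6−1)×3 + 1 = 16 overall.
Running totals: Gm7 ends at 1, Dbmaj7 ends at 5, Amaj7 ends at 10, C#m ends at 12, Bm7 ends at 15, A6 ends at 17.
Beat 16 falls within A6.

A6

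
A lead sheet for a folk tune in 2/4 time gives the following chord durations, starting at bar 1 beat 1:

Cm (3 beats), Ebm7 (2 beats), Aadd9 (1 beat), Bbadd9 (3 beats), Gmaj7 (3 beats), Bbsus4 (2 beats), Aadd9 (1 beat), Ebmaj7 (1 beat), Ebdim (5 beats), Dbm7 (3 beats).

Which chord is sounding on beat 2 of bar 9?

Beat 2 of bar 9 is beat (9−1)×2 + 2 = 18 overall.
Running totals: Cm ends at 3, Ebm7 ends at 5, Aadd9 ends at 6, Bbadd9 ends at 9, Gmaj7 ends at 12, Bbsus4 ends at 14, Aadd9 ends at 15, Ebmaj7 ends at 16, Ebdim ends at 21.
Beat 18 falls within Ebdim.

Ebdim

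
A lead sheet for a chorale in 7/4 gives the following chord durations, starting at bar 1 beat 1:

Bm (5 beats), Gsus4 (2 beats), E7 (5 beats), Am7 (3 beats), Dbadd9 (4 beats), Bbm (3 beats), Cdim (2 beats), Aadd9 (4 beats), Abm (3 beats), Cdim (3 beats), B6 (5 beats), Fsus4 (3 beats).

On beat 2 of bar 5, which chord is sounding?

Abm

Beat 2 of bar 5 is beat (5−1)×7 + 2 = 30 overall.
Running totals: Bm ends at 5, Gsus4 ends at 7, E7 ends at 12, Am7 ends at 15, Dbadd9 ends at 19, Bbm ends at 22, Cdim ends at 24, Aadd9 ends at 28, Abm ends at 31.
Beat 30 falls within Abm.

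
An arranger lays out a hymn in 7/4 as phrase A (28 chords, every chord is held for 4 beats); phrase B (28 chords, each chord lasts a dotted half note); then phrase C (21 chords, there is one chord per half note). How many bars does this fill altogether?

A: 28 × 4 = 112 beats = 16 bars.
B: 28 × 3 = 84 beats = 12 bars.
C: 21 × 2 = 42 beats = 6 bars.
Total: 16 + 12 + 6 = 34 bars.

34 bars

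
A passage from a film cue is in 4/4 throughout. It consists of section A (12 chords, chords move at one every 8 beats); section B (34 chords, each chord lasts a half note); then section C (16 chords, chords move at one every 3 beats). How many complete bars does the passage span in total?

A: 12 × 8 = 96 beats = 24 bars.
B: 34 × 2 = 68 beats = 17 bars.
C: 16 × 3 = 48 beats = 12 bars.
Total: 24 + 17 + 12 = 53 bars.

53 bars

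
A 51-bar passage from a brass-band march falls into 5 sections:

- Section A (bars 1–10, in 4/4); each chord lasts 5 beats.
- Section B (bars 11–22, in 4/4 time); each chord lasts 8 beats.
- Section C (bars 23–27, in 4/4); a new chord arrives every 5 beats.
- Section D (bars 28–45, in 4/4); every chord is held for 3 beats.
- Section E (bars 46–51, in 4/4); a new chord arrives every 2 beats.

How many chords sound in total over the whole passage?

54 chords

A: 10·4 = 40 beats, 40/5 = 8 chords.
B: 12·4 = 48 beats, 48/8 = 6 chords.
C: 5·4 = 20 beats, 20/5 = 4 chords.
D: 18·4 = 72 beats, 72/3 = 24 chords.
E: 6·4 = 24 beats, 24/2 = 12 chords.
Total: 8 + 6 + 4 + 24 + 12 = 54.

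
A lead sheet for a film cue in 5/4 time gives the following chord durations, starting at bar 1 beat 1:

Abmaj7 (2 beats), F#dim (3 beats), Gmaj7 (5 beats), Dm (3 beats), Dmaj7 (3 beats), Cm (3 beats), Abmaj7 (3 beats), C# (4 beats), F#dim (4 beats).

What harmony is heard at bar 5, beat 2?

Abmaj7

Beat 2 of bar 5 is beat (5−1)×5 + 2 = 22 overall.
Running totals: Abmaj7 ends at 2, F#dim ends at 5, Gmaj7 ends at 10, Dm ends at 13, Dmaj7 ends at 16, Cm ends at 19, Abmaj7 ends at 22.
Beat 22 falls within Abmaj7.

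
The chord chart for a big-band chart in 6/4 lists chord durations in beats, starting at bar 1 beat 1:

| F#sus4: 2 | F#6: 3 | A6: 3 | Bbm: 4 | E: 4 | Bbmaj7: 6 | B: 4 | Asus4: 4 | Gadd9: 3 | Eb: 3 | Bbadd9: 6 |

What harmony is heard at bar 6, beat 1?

Beat 1 of bar 6 is beat (6−1)×6 + 1 = 31 overall.
Running totals: F#sus4 ends at 2, F#6 ends at 5, A6 ends at 8, Bbm ends at 12, E ends at 16, Bbmaj7 ends at 22, B ends at 26, Asus4 ends at 30, Gadd9 ends at 33.
Beat 31 falls within Gadd9.

Gadd9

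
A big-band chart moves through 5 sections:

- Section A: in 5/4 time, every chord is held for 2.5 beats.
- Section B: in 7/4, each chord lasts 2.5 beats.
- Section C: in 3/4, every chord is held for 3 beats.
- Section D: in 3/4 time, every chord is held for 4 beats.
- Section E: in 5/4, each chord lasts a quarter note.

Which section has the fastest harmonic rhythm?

Section E

A: 5 beats/bar ÷ 2.5 beats/chord = 2 chords/bar.
B: 7 beats/bar ÷ 2.5 beats/chord = 2.8 chords/bar.
C: 3 beats/bar ÷ 3 beats/chord = 1 chord/bar.
D: 3 beats/bar ÷ 4 beats/chord = 0.75 chords/bar.
E: 5 beats/bar ÷ 1 beat/chord = 5 chords/bar.
Fastest is E at 5 chords/bar.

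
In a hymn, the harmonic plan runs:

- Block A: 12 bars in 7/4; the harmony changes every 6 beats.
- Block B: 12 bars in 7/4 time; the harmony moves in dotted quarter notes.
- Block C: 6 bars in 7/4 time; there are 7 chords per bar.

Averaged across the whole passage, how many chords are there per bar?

56/15 chords per bar

A: 12 bars of 7 beats is 84 beats; at 6 beats each that's 14 chords.
B: 12 bars of 7 beats is 84 beats; at 1.5 beats each that's 56 chords.
C: 6 bars of 7 beats is 42 beats; at 1 beat each that's 42 chords.
Overall: 112 chords over 30 bars → 112/30 = 56/15 chords per bar.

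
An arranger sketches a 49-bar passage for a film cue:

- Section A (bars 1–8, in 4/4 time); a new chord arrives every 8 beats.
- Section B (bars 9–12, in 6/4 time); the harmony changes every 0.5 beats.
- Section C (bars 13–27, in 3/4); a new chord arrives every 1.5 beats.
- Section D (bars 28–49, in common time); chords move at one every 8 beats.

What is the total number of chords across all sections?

A: 8 bars × 4 beats = 32 beats; 8 beats/chord → 4 chords.
B: 4 bars × 6 beats = 24 beats; 0.5 beats/chord → 48 chords.
C: 15 bars × 3 beats = 45 beats; 1.5 beats/chord → 30 chords.
D: 22 bars × 4 beats = 88 beats; 8 beats/chord → 11 chords.
Total: 4 + 48 + 30 + 11 = 93.

93 chords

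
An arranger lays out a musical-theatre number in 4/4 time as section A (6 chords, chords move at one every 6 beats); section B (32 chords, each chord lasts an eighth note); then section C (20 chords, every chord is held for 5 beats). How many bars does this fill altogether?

38 bars

A: 6 × 6 = 36 beats = 9 bars.
B: 32 × 0.5 = 16 beats = 4 bars.
C: 20 × 5 = 100 beats = 25 bars.
Total: 9 + 4 + 25 = 38 bars.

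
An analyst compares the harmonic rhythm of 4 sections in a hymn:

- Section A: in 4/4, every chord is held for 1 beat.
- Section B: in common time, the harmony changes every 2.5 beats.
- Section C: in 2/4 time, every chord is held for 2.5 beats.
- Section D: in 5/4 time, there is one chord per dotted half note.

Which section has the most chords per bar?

Section A

A: 4 beats/bar ÷ 1 beat/chord = 4 chords/bar.
B: 4 beats/bar ÷ 2.5 beats/chord = 1.6 chords/bar.
C: 2 beats/bar ÷ 2.5 beats/chord = 0.8 chords/bar.
D: 5 beats/bar ÷ 3 beats/chord = 5/3 chords/bar.
Fastest is A at 4 chords/bar.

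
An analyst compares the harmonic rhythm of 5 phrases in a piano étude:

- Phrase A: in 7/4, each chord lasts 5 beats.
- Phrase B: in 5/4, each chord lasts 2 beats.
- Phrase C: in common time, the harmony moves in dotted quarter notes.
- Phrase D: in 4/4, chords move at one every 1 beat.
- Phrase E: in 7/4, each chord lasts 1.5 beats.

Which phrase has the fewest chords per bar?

A: each chord is 5 beats in 7/4, so 1.4 per bar.
B: each chord is 2 beats in 5/4, so 2.5 per bar.
C: each chord is 1.5 beats in 4/4, so 8/3 per bar.
D: each chord is 1 beat in 4/4, so 4 per bar.
E: each chord is 1.5 beats in 7/4, so 14/3 per bar.
Slowest is A at 1.4 chords/bar.

Phrase A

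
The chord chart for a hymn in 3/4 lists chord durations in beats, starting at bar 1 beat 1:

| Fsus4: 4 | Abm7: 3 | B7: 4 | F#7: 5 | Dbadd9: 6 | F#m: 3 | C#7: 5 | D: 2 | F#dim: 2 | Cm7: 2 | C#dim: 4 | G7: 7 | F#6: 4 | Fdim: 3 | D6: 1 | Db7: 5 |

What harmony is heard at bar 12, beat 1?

Beat 1 of bar 12 is beat (12−1)×3 + 1 = 34 overall.
Running totals: Fsus4 ends at 4, Abm7 ends at 7, B7 ends at 11, F#7 ends at 16, Dbadd9 ends at 22, F#m ends at 25, C#7 ends at 30, D ends at 32, F#dim ends at 34.
Beat 34 falls within F#dim.

F#dim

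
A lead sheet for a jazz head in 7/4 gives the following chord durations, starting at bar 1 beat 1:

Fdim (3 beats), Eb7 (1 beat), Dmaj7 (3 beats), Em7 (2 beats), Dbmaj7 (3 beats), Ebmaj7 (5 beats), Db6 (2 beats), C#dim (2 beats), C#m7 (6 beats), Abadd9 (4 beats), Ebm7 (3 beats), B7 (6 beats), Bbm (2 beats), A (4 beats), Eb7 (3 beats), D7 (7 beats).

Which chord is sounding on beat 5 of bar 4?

Beat 5 of bar 4 is beat (4−1)×7 + 5 = 26 overall.
Running totals: Fdim ends at 3, Eb7 ends at 4, Dmaj7 ends at 7, Em7 ends at 9, Dbmaj7 ends at 12, Ebmaj7 ends at 17, Db6 ends at 19, C#dim ends at 21, C#m7 ends at 27.
Beat 26 falls within C#m7.

C#m7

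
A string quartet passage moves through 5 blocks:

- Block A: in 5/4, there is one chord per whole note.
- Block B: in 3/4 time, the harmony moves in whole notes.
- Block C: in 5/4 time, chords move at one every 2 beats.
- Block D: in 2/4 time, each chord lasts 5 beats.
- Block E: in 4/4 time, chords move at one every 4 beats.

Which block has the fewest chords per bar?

Block D

A: each chord is 4 beats in 5/4, so 1.25 per bar.
B: each chord is 4 beats in 3/4, so 0.75 per bar.
C: each chord is 2 beats in 5/4, so 2.5 per bar.
D: each chord is 5 beats in 2/4, so 0.4 per bar.
E: each chord is 4 beats in 4/4, so 1 per bar.
Slowest is D at 0.4 chords/bar.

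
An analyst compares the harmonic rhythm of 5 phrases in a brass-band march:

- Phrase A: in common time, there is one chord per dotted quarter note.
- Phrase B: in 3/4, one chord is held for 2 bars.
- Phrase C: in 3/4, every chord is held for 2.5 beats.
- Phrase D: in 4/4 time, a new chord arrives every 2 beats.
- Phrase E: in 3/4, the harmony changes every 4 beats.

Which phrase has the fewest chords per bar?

A: 4 beats/bar ÷ 1.5 beats/chord = 8/3 chords/bar.
B: 3 beats/bar ÷ 6 beats/chord = 0.5 chords/bar.
C: 3 beats/bar ÷ 2.5 beats/chord = 1.2 chords/bar.
D: 4 beats/bar ÷ 2 beats/chord = 2 chords/bar.
E: 3 beats/bar ÷ 4 beats/chord = 0.75 chords/bar.
Slowest is B at 0.5 chords/bar.

Phrase B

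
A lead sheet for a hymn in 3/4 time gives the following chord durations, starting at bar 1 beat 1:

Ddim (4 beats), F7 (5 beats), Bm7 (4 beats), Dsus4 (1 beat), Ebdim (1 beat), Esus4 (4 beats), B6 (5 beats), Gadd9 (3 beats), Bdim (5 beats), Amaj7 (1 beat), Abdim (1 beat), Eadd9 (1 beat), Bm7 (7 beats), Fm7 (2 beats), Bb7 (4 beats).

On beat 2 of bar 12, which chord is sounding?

Eadd9

Beat 2 of bar 12 is beat (12−1)×3 + 2 = 35 overall.
Running totals: Ddim ends at 4, F7 ends at 9, Bm7 ends at 13, Dsus4 ends at 14, Ebdim ends at 15, Esus4 ends at 19, B6 ends at 24, Gadd9 ends at 27, Bdim ends at 32, Amaj7 ends at 33, Abdim ends at 34, Eadd9 ends at 35.
Beat 35 falls within Eadd9.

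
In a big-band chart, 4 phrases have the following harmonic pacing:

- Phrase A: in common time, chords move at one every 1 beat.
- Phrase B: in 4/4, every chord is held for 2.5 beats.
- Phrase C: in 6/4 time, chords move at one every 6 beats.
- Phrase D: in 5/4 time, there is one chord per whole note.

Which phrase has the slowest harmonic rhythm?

A: 4 beats/bar ÷ 1 beat/chord = 4 chords/bar.
B: 4 beats/bar ÷ 2.5 beats/chord = 1.6 chords/bar.
C: 6 beats/bar ÷ 6 beats/chord = 1 chord/bar.
D: 5 beats/bar ÷ 4 beats/chord = 1.25 chords/bar.
Slowest is C at 1 chords/bar.

Phrase C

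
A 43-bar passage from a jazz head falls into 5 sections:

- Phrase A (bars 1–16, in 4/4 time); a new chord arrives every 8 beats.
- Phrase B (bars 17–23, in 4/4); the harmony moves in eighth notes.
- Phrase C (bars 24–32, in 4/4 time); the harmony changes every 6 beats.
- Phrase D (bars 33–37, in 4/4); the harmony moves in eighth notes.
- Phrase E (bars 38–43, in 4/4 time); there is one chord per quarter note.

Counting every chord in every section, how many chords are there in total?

A has 64 beats and chords last 8 each, so 8 chords.
B has 28 beats and chords last 0.5 each, so 56 chords.
C has 36 beats and chords last 6 each, so 6 chords.
D has 20 beats and chords last 0.5 each, so 40 chords.
E has 24 beats and chords last 1 each, so 24 chords.
Total: 8 + 56 + 6 + 40 + 24 = 134.

134 chords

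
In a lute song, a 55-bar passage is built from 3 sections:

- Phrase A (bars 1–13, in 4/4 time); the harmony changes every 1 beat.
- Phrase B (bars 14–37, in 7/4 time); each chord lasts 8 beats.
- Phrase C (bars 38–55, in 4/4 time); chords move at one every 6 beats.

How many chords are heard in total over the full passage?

A: 13 bars × 4 beats = 52 beats; 1 beat/chord → 52 chords.
B: 24 bars × 7 beats = 168 beats; 8 beats/chord → 21 chords.
C: 18 bars × 4 beats = 72 beats; 6 beats/chord → 12 chords.
Total: 52 + 21 + 12 = 85.

85 chords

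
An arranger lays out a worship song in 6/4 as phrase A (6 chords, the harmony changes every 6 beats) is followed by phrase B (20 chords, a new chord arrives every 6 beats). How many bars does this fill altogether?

26 bars

A: 6 × 6 = 36 beats = 6 bars.
B: 20 × 6 = 120 beats = 20 bars.
Total: 6 + 20 = 26 bars.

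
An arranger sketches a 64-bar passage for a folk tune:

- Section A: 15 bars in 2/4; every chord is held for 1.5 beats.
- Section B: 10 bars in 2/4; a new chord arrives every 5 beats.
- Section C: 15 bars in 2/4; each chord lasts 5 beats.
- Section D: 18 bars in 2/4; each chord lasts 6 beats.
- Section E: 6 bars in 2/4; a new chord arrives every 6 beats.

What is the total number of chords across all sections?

38 chords

A has 30 beats and chords last 1.5 each, so 20 chords.
B has 20 beats and chords last 5 each, so 4 chords.
C has 30 beats and chords last 5 each, so 6 chords.
D has 36 beats and chords last 6 each, so 6 chords.
E has 12 beats and chords last 6 each, so 2 chords.
Total: 20 + 4 + 6 + 6 + 2 = 38.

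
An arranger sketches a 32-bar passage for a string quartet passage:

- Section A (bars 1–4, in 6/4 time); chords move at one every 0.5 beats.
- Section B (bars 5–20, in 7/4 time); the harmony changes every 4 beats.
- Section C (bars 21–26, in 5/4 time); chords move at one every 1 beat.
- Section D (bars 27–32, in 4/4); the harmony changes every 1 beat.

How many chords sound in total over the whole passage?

A: 4 bars × 6 beats = 24 beats; 0.5 beats/chord → 48 chords.
B: 16 bars × 7 beats = 112 beats; 4 beats/chord → 28 chords.
C: 6 bars × 5 beats = 30 beats; 1 beat/chord → 30 chords.
D: 6 bars × 4 beats = 24 beats; 1 beat/chord → 24 chords.
Total: 48 + 28 + 30 + 24 = 130.

130 chords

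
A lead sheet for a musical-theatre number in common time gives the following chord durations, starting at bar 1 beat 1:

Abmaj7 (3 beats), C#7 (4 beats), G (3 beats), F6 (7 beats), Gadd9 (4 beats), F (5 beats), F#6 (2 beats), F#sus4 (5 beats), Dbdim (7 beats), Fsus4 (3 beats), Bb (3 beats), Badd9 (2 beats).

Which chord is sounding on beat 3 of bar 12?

Beat 3 of bar 12 is beat (12−1)×4 + 3 = 47 overall.
Running totals: Abmaj7 ends at 3, C#7 ends at 7, G ends at 10, F6 ends at 17, Gadd9 ends at 21, F ends at 26, F#6 ends at 28, F#sus4 ends at 33, Dbdim ends at 40, Fsus4 ends at 43, Bb ends at 46, Badd9 ends at 48.
Beat 47 falls within Badd9.

Badd9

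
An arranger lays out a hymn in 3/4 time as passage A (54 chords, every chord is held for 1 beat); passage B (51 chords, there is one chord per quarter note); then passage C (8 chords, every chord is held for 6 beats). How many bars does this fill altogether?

51 bars

A: 54 × 1 = 54 beats = 18 bars.
B: 51 × 1 = 51 beats = 17 bars.
C: 8 × 6 = 48 beats = 16 bars.
Total: 18 + 17 + 16 = 51 bars.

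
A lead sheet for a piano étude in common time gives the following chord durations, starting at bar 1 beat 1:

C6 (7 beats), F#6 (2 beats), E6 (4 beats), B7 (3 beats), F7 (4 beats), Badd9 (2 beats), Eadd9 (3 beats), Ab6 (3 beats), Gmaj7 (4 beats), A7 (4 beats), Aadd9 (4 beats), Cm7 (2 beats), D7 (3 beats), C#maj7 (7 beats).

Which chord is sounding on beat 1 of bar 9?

A7

Beat 1 of bar 9 is beat (9−1)×4 + 1 = 33 overall.
Running totals: C6 ends at 7, F#6 ends at 9, E6 ends at 13, B7 ends at 16, F7 ends at 20, Badd9 ends at 22, Eadd9 ends at 25, Ab6 ends at 28, Gmaj7 ends at 32, A7 ends at 36.
Beat 33 falls within A7.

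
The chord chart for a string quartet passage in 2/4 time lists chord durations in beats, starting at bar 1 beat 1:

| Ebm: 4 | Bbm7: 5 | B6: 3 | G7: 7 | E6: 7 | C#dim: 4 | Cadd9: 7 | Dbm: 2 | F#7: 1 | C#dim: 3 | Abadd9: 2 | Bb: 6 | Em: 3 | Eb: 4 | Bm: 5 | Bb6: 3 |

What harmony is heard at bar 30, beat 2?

Beat 2 of bar 30 is beat (30−1)×2 + 2 = 60 overall.
Running totals: Ebm ends at 4, Bbm7 ends at 9, B6 ends at 12, G7 ends at 19, E6 ends at 26, C#dim ends at 30, Cadd9 ends at 37, Dbm ends at 39, F#7 ends at 40, C#dim ends at 43, Abadd9 ends at 45, Bb ends at 51, Em ends at 54, Eb ends at 58, Bm ends at 63.
Beat 60 falls within Bm.

Bm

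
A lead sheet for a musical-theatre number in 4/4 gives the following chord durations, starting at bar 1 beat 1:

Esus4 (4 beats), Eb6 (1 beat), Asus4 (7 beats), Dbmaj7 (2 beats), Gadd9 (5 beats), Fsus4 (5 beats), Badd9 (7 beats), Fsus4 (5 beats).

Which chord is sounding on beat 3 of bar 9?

Fsus4

Beat 3 of bar 9 is beat (9−1)×4 + 3 = 35 overall.
Running totals: Esus4 ends at 4, Eb6 ends at 5, Asus4 ends at 12, Dbmaj7 ends at 14, Gadd9 ends at 19, Fsus4 ends at 24, Badd9 ends at 31, Fsus4 ends at 36.
Beat 35 falls within Fsus4.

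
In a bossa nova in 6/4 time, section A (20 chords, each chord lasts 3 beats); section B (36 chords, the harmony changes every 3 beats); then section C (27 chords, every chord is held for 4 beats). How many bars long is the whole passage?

46 bars

A: 20 × 3 = 60 beats = 10 bars.
B: 36 × 3 = 108 beats = 18 bars.
C: 27 × 4 = 108 beats = 18 bars.
Total: 10 + 18 + 18 = 46 bars.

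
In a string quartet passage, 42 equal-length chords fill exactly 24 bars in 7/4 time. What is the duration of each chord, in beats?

4 beats

24 bars × 7 beats/bar = 168 beats total.
168 beats ÷ 42 chords = 4 beats per chord.
(That is a whole note.)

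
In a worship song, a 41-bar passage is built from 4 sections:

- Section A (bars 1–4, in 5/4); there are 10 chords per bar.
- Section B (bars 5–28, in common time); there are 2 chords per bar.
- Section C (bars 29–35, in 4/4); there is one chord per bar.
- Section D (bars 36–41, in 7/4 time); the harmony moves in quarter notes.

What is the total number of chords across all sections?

137 chords

A: 4·5 = 20 beats, 20/0.5 = 40 chords.
B: 24·4 = 96 beats, 96/2 = 48 chords.
C: 7·4 = 28 beats, 28/4 = 7 chords.
D: 6·7 = 42 beats, 42/1 = 42 chords.
Total: 40 + 48 + 7 + 42 = 137.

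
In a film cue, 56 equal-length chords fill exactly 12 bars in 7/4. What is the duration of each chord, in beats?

1.5 beats

12 bars × 7 beats/bar = 84 beats total.
84 beats ÷ 56 chords = 1.5 beats per chord.
(That is a dotted quarter note.)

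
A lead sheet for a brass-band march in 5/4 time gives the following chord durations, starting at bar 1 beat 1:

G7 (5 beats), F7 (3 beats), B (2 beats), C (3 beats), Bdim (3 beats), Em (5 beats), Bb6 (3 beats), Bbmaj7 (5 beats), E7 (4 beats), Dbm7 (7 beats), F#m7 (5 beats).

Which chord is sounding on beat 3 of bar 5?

Beat 3 of bar 5 is beat (5−1)×5 + 3 = 23 overall.
Running totals: G7 ends at 5, F7 ends at 8, B ends at 10, C ends at 13, Bdim ends at 16, Em ends at 21, Bb6 ends at 24.
Beat 23 falls within Bb6.

Bb6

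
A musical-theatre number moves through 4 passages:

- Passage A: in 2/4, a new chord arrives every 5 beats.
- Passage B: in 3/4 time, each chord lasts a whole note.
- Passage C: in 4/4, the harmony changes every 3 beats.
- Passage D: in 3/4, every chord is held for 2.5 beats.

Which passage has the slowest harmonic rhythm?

A: 2 beats/bar ÷ 5 beats/chord = 0.4 chords/bar.
B: 3 beats/bar ÷ 4 beats/chord = 0.75 chords/bar.
C: 4 beats/bar ÷ 3 beats/chord = 4/3 chords/bar.
D: 3 beats/bar ÷ 2.5 beats/chord = 1.2 chords/bar.
Slowest is A at 0.4 chords/bar.

Passage A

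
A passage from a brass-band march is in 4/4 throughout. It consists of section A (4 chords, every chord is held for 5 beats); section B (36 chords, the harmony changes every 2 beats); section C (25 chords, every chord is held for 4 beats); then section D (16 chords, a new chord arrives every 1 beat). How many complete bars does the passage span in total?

A: 4 × 5 = 20 beats = 5 bars.
B: 36 × 2 = 72 beats = 18 bars.
C: 25 × 4 = 100 beats = 25 bars.
D: 16 × 1 = 16 beats = 4 bars.
Total: 5 + 18 + 25 + 4 = 52 bars.

52 bars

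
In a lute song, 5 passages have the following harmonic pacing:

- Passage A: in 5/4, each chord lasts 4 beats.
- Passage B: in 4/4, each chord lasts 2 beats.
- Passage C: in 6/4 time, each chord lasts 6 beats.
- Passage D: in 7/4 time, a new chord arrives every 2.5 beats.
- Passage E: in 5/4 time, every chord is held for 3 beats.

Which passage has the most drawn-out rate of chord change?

A: 5 beats/bar ÷ 4 beats/chord = 1.25 chords/bar.
B: 4 beats/bar ÷ 2 beats/chord = 2 chords/bar.
C: 6 beats/bar ÷ 6 beats/chord = 1 chord/bar.
D: 7 beats/bar ÷ 2.5 beats/chord = 2.8 chords/bar.
E: 5 beats/bar ÷ 3 beats/chord = 5/3 chords/bar.
Slowest is C at 1 chords/bar.

Passage C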